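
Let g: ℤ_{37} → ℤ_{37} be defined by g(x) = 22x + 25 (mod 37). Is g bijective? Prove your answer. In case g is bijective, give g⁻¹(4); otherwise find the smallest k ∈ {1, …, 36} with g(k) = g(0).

31

If g(a) = g(b), then 22a ≡ 22b (mod 37). Because gcd(22, 37) = 1, we may cancel 22 to get a ≡ b (mod 37).
We now compute 22⁻¹ mod 37 explicitly. Euclid's algorithm: 37 = 1·22 + 15, 22 = 1·15 + 7, 15 = 2·7 + 1; back-substituting gives 1 = 32·22 − 19·37, so 22⁻¹ ≡ 32 (mod 37).
Then y ↦ 32(y − 25) is a two-sided inverse to g, so every y ∈ ℤ_{37} has a preimage.
So g is bijective.
Since g is bijective, we find g⁻¹(4): we need 22x ≡ 4 − 25 ≡ 16 (mod 37). Using 22⁻¹ = 32: x ≡ 32·16 = 512 = 13·37 + 31, so x = 31.
Check: g(31) = 22·31 + 25 = 707 = 19·37 + 4 ≡ 4 (mod 37).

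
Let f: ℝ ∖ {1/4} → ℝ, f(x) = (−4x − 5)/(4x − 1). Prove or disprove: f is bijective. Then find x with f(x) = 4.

If f(x) = −1, cross-multiplying gives 4(−4x − 5) = −4(4x − 1), which simplifies to −20 = 4 — false.  So −1 has no preimage and f is not surjective.
Hence f is not bijective.
Solving f(x) = 4: cross-multiplying gives −4x − 5 = 4(4x − 1), which rearranges to −20x = 1, so x = −1/20.

-1/20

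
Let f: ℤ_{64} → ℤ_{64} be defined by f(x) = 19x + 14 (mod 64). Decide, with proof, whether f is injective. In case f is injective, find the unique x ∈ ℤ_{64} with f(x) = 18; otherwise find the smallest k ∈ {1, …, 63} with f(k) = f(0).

44

Suppose f(a) = f(b) in ℤ_{64}. Then 19a + 14 ≡ 19b + 14 (mod 64), therefore 19(a − b) ≡ 0 (mod 64).
Since gcd(19, 64) = 1, 19 is invertible modulo 64, thus a − b ≡ 0 (mod 64), i.e. a = b.
Therefore f is injective.
We now compute 19⁻¹ mod 64 explicitly. Euclid's algorithm: 64 = 3·19 + 7, 19 = 2·7 + 5, 7 = 1·5 + 2, 5 = 2·2 + 1; back-substituting gives 1 = 27·19 − 8·64, so 19⁻¹ ≡ 27 (mod 64).
Since f is injective, we compute f⁻¹(18): solve 19x + 14 ≡ 18 (mod 64), i.e. 19x ≡ 4 (mod 64).
Multiplying by 19⁻¹ = 27 gives x ≡ 27·4 = 108 = 1·64 + 44 ≡ 44 (mod 64).
Check: f(44) = 19·44 + 14 = 850 = 13·64 + 18 ≡ 18 (mod 64).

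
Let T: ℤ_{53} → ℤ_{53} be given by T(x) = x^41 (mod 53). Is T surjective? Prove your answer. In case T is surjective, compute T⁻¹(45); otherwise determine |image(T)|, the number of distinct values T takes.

48

Since 53 is prime, the nonzero elements of ℤ_{53} form a cyclic group of order 52.
As gcd(41, 52) = 1, raising to the 41st power is a bijection on this group: if a^41 ≡ b^41 then (ab^{−1})^41 = 1, and the only element of order dividing gcd(41, 52) = 1 is 1, so a = b.
With T(0) = 0 this makes T injective on all of ℤ_{53}, hence bijective (finite equal-size domain and codomain). In particular T is surjective.
Since T is surjective, we find the preimage of 45. The inverse of x ↦ x^41 on (ℤ_{53})^× is x ↦ x^33, because 41·33 = 1353 = 26·52 + 1 ≡ 1 (mod 52) and x^{52} = 1 for x ≠ 0 (Fermat). So T⁻¹(45) = 45^33 mod 53.
Repeated squaring mod 53: 45^1 ≡ 45, 45^2 ≡ 45² = 2025 ≡ 11, 45^4 ≡ 11² = 121 ≡ 15, 45^8 ≡ 15² = 225 ≡ 13, 45^16 ≡ 13² = 169 ≡ 10, 45^32 ≡ 10² = 100 ≡ 47. Since 33 = 32 + 1, 45^33 ≡ 47·45: 47·45 = 2115 ≡ 48. So 45^33 ≡ 48 (mod 53).
Hence T⁻¹(45) = 48.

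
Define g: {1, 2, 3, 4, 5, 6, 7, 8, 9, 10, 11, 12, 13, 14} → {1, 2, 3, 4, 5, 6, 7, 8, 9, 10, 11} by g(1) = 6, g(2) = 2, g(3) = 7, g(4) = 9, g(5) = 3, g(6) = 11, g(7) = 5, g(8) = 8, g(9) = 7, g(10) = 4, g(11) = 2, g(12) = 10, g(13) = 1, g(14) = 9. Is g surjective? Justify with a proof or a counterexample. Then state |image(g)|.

Every element of the codomain has a preimage: 1 = g(13), 2 = g(2), 3 = g(5), 4 = g(10), 5 = g(7), 6 = g(1), 7 = g(3), 8 = g(8), 9 = g(4), 10 = g(12), 11 = g(6).
Therefore g is surjective.
The image of g is {1, 2, 3, 4, 5, 6, 7, 8, 9, 10, 11}, which has 11 elements.

11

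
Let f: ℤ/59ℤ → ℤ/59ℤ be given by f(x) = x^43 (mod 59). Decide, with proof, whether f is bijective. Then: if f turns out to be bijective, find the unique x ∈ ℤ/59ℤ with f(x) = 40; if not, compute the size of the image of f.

Since 59 is prime, the nonzero elements of ℤ/59ℤ form a cyclic group of order 58.
As gcd(43, 58) = 1, raising to the 43rd power is a bijection on this group: if a^43 ≡ b^43 then (ab^{−1})^43 = 1, and the only element of order dividing gcd(43, 58) = 1 is 1, so a = b.
With f(0) = 0 this makes f injective on all of ℤ/59ℤ, hence bijective (finite equal-size domain and codomain). In particular f is bijective.
Since f is bijective, we find the preimage of 40. The inverse of x ↦ x^43 on (ℤ/59ℤ)^× is x ↦ x^27, because 43·27 = 1161 = 20·58 + 1 ≡ 1 (mod 58) and x^{58} = 1 for x ≠ 0 (Fermat). So f⁻¹(40) = 40^27 mod 59.
Repeated squaring mod 59: 40^1 ≡ 40, 40^2 ≡ 40² = 1600 ≡ 7, 40^4 ≡ 7² = 49, 40^8 ≡ 49² = 2401 ≡ 41, 40^16 ≡ 41² = 1681 ≡ 29. Since 27 = 16 + 8 + 2 + 1, 40^27 ≡ 29·41·7·40: 29·41 = 1189 ≡ 9, then 9·7 = 63 ≡ 4, then 4·40 = 160 ≡ 42. So 40^27 ≡ 42 (mod 59).
Hence f⁻¹(40) = 42.

42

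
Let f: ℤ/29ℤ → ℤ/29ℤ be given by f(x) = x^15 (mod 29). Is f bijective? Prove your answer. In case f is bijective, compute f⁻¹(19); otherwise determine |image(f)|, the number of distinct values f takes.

10

Since 29 is prime, the nonzero elements of ℤ/29ℤ form a cyclic group of order 28.
As gcd(15, 28) = 1, raising to the 15th power is a bijection on this group: if a^15 ≡ b^15 then (ab^{−1})^15 = 1, and the only element of order dividing gcd(15, 28) = 1 is 1, so a = b.
With f(0) = 0 this makes f injective on all of ℤ/29ℤ, hence bijective (finite equal-size domain and codomain). In particular f is bijective.
Since f is bijective, we find the preimage of 19. The inverse of x ↦ x^15 on (ℤ/29ℤ)^× is x ↦ x^15, because 15·15 = 225 = 8·28 + 1 ≡ 1 (mod 28) and x^{28} = 1 for x ≠ 0 (Fermat). So f⁻¹(19) = 19^15 mod 29.
Repeated squaring mod 29: 19^1 ≡ 19, 19^2 ≡ 19² = 361 ≡ 13, 19^4 ≡ 13² = 169 ≡ 24, 19^8 ≡ 24² = 576 ≡ 25. Since 15 = 8 + 4 + 2 + 1, 19^15 ≡ 25·24·13·19: 25·24 = 600 ≡ 20, then 20·13 = 260 ≡ 28, then 28·19 = 532 ≡ 10. So 19^15 ≡ 10 (mod 29).
Hence f⁻¹(19) = 10.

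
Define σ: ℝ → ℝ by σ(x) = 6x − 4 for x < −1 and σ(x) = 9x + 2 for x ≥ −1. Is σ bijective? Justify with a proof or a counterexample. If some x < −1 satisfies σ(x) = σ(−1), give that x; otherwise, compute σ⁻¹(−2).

-4/9

Both pieces are strictly increasing (slopes 6 and 9), so each is injective on its own interval.
The left piece maps (−∞, −1) onto (−∞, −10); the right piece maps [−1, ∞) onto [−7, ∞).
The images leave a gap (−10 has no preimage), so σ is not surjective, hence not bijective.
Because the two images are disjoint, no x < −1 has σ(x) = σ(−1), so we compute σ⁻¹(−2): −2 lies in [−7, ∞), so solve 9x + 2 = −2: x = (−2 − 2)/9 = −4/9.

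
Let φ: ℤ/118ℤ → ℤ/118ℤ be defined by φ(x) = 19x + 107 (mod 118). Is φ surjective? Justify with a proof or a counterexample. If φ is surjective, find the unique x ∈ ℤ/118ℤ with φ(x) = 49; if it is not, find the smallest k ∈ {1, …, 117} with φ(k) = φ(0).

Since gcd(19, 118) = 1, 19 is invertible modulo 118. Euclid's algorithm: 118 = 6·19 + 4, 19 = 4·4 + 3, 4 = 1·3 + 1; back-substituting gives 1 = 87·19 − 14·118, so 19⁻¹ ≡ 87 (mod 118).
Then y ↦ 87(y − 107) is a two-sided inverse to φ, so every y ∈ ℤ/118ℤ has a preimage.
Thus φ is surjective.
Since φ is surjective, we find φ⁻¹(49): we need 19x ≡ 49 − 107 ≡ 60 (mod 118). Using 19⁻¹ = 87: x ≡ 87·60 = 5220 = 44·118 + 28, so x = 28.
Check: φ(28) = 19·28 + 107 = 639 = 5·118 + 49 ≡ 49 (mod 118).

28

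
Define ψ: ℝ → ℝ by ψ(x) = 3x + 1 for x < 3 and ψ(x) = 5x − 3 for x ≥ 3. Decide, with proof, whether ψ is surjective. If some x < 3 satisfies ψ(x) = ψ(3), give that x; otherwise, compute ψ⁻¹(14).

17/5

Both pieces are strictly increasing (slopes 3 and 5), so each is injective on its own interval.
The left piece maps (−∞, 3) onto (−∞, 10); the right piece maps [3, ∞) onto [12, ∞).
The union (−∞, 10) ∪ [12, ∞) omits the interval between 10 and 12; in particular 10 has no preimage. So ψ is not surjective.
Because the two images are disjoint, no x < 3 has ψ(x) = ψ(3), so we compute ψ⁻¹(14): 14 lies in [12, ∞), so solve 5x − 3 = 14: x = (14 + 3)/5 = 17/5.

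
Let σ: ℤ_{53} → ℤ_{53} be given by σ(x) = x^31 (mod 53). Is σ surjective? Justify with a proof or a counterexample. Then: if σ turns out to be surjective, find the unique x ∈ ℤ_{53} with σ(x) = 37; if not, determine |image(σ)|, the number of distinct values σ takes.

11

Since 53 is prime, the nonzero elements of ℤ_{53} form a cyclic group of order 52.
As gcd(31, 52) = 1, raising to the 31st power is a bijection on this group: if s^31 ≡ t^31 then (st^{−1})^31 = 1, and the only element of order dividing gcd(31, 52) = 1 is 1, so s = t.
With σ(0) = 0 this makes σ injective on all of ℤ_{53}, hence bijective (finite equal-size domain and codomain). In particular σ is surjective.
Since σ is surjective, we find the preimage of 37. The inverse of x ↦ x^31 on (ℤ_{53})^× is x ↦ x^47, because 31·47 = 1457 = 28·52 + 1 ≡ 1 (mod 52) and x^{52} = 1 for x ≠ 0 (Fermat). So σ⁻¹(37) = 37^47 mod 53.
Repeated squaring mod 53: 37^1 ≡ 37, 37^2 ≡ 37² = 1369 ≡ 44, 37^4 ≡ 44² = 1936 ≡ 28, 37^8 ≡ 28² = 784 ≡ 42, 37^16 ≡ 42² = 1764 ≡ 15, 37^32 ≡ 15² = 225 ≡ 13. Since 47 = 32 + 8 + 4 + 2 + 1, 37^47 ≡ 13·42·28·44·37: 13·42 = 546 ≡ 16, then 16·28 = 448 ≡ 24, then 24·44 = 1056 ≡ 49, then 49·37 = 1813 ≡ 11. So 37^47 ≡ 11 (mod 53).
Hence σ⁻¹(37) = 11.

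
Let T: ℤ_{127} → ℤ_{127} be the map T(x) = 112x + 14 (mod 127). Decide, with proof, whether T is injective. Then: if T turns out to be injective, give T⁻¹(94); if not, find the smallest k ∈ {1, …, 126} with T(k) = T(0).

If T(u) = T(v), then 112u ≡ 112v (mod 127). Because gcd(112, 127) = 1, we may cancel 112 to get u ≡ v (mod 127).
Therefore T is injective.
We now compute 112⁻¹ mod 127 explicitly. Euclid's algorithm: 127 = 1·112 + 15, 112 = 7·15 + 7, 15 = 2·7 + 1; back-substituting gives 1 = 110·112 − 97·127, so 112⁻¹ ≡ 110 (mod 127).
Since T is injective, we compute T⁻¹(94): solve 112x + 14 ≡ 94 (mod 127), i.e. 112x ≡ 80 (mod 127).
Multiplying by 112⁻¹ = 110 gives x ≡ 110·80 = 8800 = 69·127 + 37 ≡ 37 (mod 127).
Check: T(37) = 112·37 + 14 = 4158 = 32·127 + 94 ≡ 94 (mod 127).

37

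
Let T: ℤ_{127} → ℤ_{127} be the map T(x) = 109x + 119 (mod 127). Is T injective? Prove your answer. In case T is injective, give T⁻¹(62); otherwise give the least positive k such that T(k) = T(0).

109

Suppose T(s) = T(t) in ℤ_{127}. Then 109s + 119 ≡ 109t + 119 (mod 127), hence 109(s − t) ≡ 0 (mod 127).
Since gcd(109, 127) = 1, 109 is invertible modulo 127, so s − t ≡ 0 (mod 127), i.e. s = t.
So T is injective.
We now compute 109⁻¹ mod 127 explicitly. Euclid's algorithm: 127 = 1·109 + 18, 109 = 6·18 + 1; back-substituting gives 1 = 7·109 − 6·127, so 109⁻¹ ≡ 7 (mod 127).
Since T is injective, we compute T⁻¹(62): solve 109x + 119 ≡ 62 (mod 127), i.e. 109x ≡ 70 (mod 127).
Multiplying by 109⁻¹ = 7 gives x ≡ 7·70 = 490 = 3·127 + 109 ≡ 109 (mod 127).
Check: T(109) = 109·109 + 119 = 12000 = 94·127 + 62 ≡ 62 (mod 127).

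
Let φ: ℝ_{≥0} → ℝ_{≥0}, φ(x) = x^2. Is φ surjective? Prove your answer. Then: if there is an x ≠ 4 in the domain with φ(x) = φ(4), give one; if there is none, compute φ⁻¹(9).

3

For any y ∈ ℝ_{≥0}, x = y^{1/2} ∈ ℝ_{≥0} gives φ(x) = y, so φ is surjective.
Since x ↦ x^2 is strictly increasing on ℝ_{≥0}, it is injective there, so no x ≠ 4 in the domain has φ(x) = φ(4). We therefore compute φ⁻¹(9) = 9^{1/2} = 3 (indeed 3^2 = 9).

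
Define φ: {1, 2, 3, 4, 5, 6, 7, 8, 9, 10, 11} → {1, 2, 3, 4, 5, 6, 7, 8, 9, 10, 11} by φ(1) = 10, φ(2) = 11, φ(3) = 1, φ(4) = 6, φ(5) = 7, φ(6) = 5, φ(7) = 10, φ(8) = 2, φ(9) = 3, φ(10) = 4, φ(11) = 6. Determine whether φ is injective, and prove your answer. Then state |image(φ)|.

9

φ(1) = 10 = φ(7) with 1 ≠ 7, so φ is not injective.
The image of φ is {1, 2, 3, 4, 5, 6, 7, 10, 11}, which has 9 elements.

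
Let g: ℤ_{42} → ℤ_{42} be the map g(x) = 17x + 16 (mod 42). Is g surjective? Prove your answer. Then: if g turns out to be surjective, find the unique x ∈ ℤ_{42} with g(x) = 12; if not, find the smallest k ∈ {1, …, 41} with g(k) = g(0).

Since gcd(17, 42) = 1, 17 is invertible modulo 42. Euclid's algorithm: 42 = 2·17 + 8, 17 = 2·8 + 1; back-substituting gives 1 = 5·17 − 2·42, so 17⁻¹ ≡ 5 (mod 42).
Then y ↦ 5(y − 16) is a two-sided inverse to g, so every y ∈ ℤ_{42} has a preimage.
So g is surjective.
Since g is surjective, we find g⁻¹(12): we need 17x ≡ 12 − 16 ≡ 38 (mod 42). Using 17⁻¹ = 5: x ≡ 5·38 = 190 = 4·42 + 22, so x = 22.
Check: g(22) = 17·22 + 16 = 390 = 9·42 + 12 ≡ 12 (mod 42).

22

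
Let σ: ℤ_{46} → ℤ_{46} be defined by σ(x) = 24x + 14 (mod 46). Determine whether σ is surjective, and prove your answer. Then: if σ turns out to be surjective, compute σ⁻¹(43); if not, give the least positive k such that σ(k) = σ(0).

23

Recall: σ is surjective if every y in the codomain equals σ(x) for some x in the domain.
Since gcd(24, 46) = 2, we have 24x ≡ 0 (mod 2) for all x, so σ(x) ≡ 0 (mod 2).
But 1 ≢ 0 (mod 2), so 1 ∈ ℤ_{46} has no preimage. Hence σ is not surjective.
Since σ is not surjective, we find the least positive k with σ(k) = σ(0): this means 24k ≡ 0 (mod 46), i.e. 46 ∣ 24k. Since gcd(24, 46) = 2, dividing through by 2 this holds exactly when 23 ∣ 12k, and as gcd(12, 23) = 1, exactly when 23 ∣ k.
The smallest positive such k is 23.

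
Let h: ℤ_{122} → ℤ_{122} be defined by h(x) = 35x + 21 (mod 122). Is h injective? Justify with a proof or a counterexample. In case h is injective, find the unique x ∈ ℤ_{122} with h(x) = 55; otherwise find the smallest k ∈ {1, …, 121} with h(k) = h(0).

116

Suppose h(u) = h(v) in ℤ_{122}. Then 35u + 21 ≡ 35v + 21 (mod 122), thus 35(u − v) ≡ 0 (mod 122).
Since gcd(35, 122) = 1, 35 is invertible modulo 122, thus u − v ≡ 0 (mod 122), i.e. u = v.
Therefore h is injective.
We now compute 35⁻¹ mod 122 explicitly. Euclid's algorithm: 122 = 3·35 + 17, 35 = 2·17 + 1; back-substituting gives 1 = 7·35 − 2·122, so 35⁻¹ ≡ 7 (mod 122).
Since h is injective, we compute h⁻¹(55): solve 35x + 21 ≡ 55 (mod 122), i.e. 35x ≡ 34 (mod 122).
Multiplying by 35⁻¹ = 7 gives x ≡ 7·34 = 238 = 1·122 + 116 ≡ 116 (mod 122).
Check: h(116) = 35·116 + 21 = 4081 = 33·122 + 55 ≡ 55 (mod 122).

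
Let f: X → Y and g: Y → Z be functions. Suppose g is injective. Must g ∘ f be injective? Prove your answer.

not injective

No. Take X = {1, 2}, Y = Z = {1, 2, 3, 4}, f(1) = f(2) = 1, and g = identity (injective).
Then (g ∘ f)(1) = (g ∘ f)(2) = 1 with 1 ≠ 2, so g ∘ f is not injective.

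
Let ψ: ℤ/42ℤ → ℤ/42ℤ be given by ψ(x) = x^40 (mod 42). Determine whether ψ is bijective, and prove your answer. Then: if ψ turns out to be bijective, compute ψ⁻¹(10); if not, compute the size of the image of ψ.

16

ψ(4): Repeated squaring mod 42: 4^1 ≡ 4, 4^2 ≡ 4² = 16, 4^4 ≡ 16² = 256 ≡ 4, 4^8 ≡ 4² = 16, 4^16 ≡ 16² = 256 ≡ 4, 4^32 ≡ 4² = 16. Since 40 = 32 + 8, 4^40 ≡ 16·16: 16·16 = 256 ≡ 4. So 4^40 ≡ 4 (mod 42).
ψ(10): Repeated squaring mod 42: 10^1 ≡ 10, 10^2 ≡ 10² = 100 ≡ 16, 10^4 ≡ 16² = 256 ≡ 4, 10^8 ≡ 4² = 16, 10^16 ≡ 16² = 256 ≡ 4, 10^32 ≡ 4² = 16. Since 40 = 32 + 8, 10^40 ≡ 16·16: 16·16 = 256 ≡ 4. So 10^40 ≡ 4 (mod 42).
So ψ(4) = ψ(10) = 4 while 4 ≠ 10, therefore ψ is not injective, hence not bijective.
Since ψ is not bijective, we determine |image(ψ)|. Computing x^40 mod 42 for each x (by repeated squaring, reducing mod 42 at every step), the values ψ(0), ψ(1), …, ψ(41) are: 0, 1, 16, 39, 4, 37, 36, 7, 22, 9, 4, 25, 30, 1, 28, 15, 16, 25, 18, 37, 22, 21, 22, 37, 18, 25, 16, 15, 28, 1, 30, 25, 4, 9, 22, 7, 36, 37, 4, 39, 16, 1.
The distinct values are {0, 1, 4, 7, 9, 15, 16, 18, 21, 22, 25, 28, 30, 36, 37, 39}; there are 16 of them.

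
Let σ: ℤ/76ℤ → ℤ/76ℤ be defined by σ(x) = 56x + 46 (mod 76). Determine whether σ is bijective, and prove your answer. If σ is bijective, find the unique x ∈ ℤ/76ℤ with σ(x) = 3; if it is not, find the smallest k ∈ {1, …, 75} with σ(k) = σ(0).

We have gcd(56, 76) = 4 > 1. Taking a = 0 and b = 19: σ(0) = 46 and σ(19) = 56·19 + 46 = 1110 ≡ 46 (mod 76).
So σ(0) = σ(19) while 0 ≠ 19, therefore σ is not injective, hence not bijective.
Since σ is not bijective, we find the least positive k with σ(k) = σ(0): this means 56k ≡ 0 (mod 76), i.e. 76 ∣ 56k. Since gcd(56, 76) = 4, dividing through by 4 this holds exactly when 19 ∣ 14k, and as gcd(14, 19) = 1, exactly when 19 ∣ k.
The smallest positive such k is 19.

19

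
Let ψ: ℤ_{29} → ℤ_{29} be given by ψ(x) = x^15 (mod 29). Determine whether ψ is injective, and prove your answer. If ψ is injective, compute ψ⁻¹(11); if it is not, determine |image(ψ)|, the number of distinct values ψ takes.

18

Since 29 is prime, the nonzero elements of ℤ_{29} form a cyclic group of order 28.
As gcd(15, 28) = 1, raising to the 15th power is a bijection on this group: if a^15 ≡ b^15 then (ab^{−1})^15 = 1, and the only element of order dividing gcd(15, 28) = 1 is 1, so a = b.
With ψ(0) = 0 this makes ψ injective on all of ℤ_{29}, hence bijective (finite equal-size domain and codomain). In particular ψ is injective.
Since ψ is injective, we find the preimage of 11. The inverse of x ↦ x^15 on (ℤ_{29})^× is x ↦ x^15, because 15·15 = 225 = 8·28 + 1 ≡ 1 (mod 28) and x^{28} = 1 for x ≠ 0 (Fermat). So ψ⁻¹(11) = 11^15 mod 29.
Repeated squaring mod 29: 11^1 ≡ 11, 11^2 ≡ 11² = 121 ≡ 5, 11^4 ≡ 5² = 25, 11^8 ≡ 25² = 625 ≡ 16. Since 15 = 8 + 4 + 2 + 1, 11^15 ≡ 16·25·5·11: 16·25 = 400 ≡ 23, then 23·5 = 115 ≡ 28, then 28·11 = 308 ≡ 18. So 11^15 ≡ 18 (mod 29).
Hence ψ⁻¹(11) = 18.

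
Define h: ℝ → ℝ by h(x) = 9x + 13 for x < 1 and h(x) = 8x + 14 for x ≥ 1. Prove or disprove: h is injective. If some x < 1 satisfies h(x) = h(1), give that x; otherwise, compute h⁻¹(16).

Both pieces are strictly increasing (slopes 9 and 8), so each is injective on its own interval.
The left piece maps (−∞, 1) onto (−∞, 22); the right piece maps [1, ∞) onto [22, ∞).
These images are disjoint, so no value is attained by both pieces. Therefore h is injective.
Because the two images are disjoint, no x < 1 has h(x) = h(1), so we compute h⁻¹(16): 16 lies in (−∞, 22), so solve 9x + 13 = 16: x = (16 − 13)/9 = 1/3.

1/3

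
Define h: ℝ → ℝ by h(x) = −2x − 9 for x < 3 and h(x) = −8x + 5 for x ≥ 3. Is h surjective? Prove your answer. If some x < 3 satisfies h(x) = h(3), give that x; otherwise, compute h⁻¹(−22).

27/8

Both pieces are strictly decreasing (slopes −2 and −8), so each is injective on its own interval.
The left piece maps (−∞, 3) onto (−15, ∞); the right piece maps [3, ∞) onto (−∞, −19].
The union (−15, ∞) ∪ (−∞, −19] omits the interval between −15 and −19; in particular −15 has no preimage. So h is not surjective.
Because the two images are disjoint, no x < 3 has h(x) = h(3), so we compute h⁻¹(−22): −22 lies in (−∞, −19], so solve −8x + 5 = −22: x = (−22 − 5)/(−8) = 27/8.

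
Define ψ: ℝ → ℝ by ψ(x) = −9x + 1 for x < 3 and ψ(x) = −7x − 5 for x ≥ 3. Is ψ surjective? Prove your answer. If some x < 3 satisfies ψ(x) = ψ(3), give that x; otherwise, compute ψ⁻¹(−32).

27/7

Both pieces are strictly decreasing (slopes −9 and −7), so each is injective on its own interval.
The left piece maps (−∞, 3) onto (−26, ∞); the right piece maps [3, ∞) onto (−∞, −26].
These images together cover ℝ, so ψ is surjective.
Because the two images are disjoint, no x < 3 has ψ(x) = ψ(3), so we compute ψ⁻¹(−32): −32 lies in (−∞, −26], so solve −7x − 5 = −32: x = (−32 + 5)/(−7) = 27/7.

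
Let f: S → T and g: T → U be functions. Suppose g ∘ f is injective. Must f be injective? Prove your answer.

injective

Suppose f(u) = f(v). Applying g: (g ∘ f)(u) = (g ∘ f)(v). Since g ∘ f is injective, u = v. Thus f is injective.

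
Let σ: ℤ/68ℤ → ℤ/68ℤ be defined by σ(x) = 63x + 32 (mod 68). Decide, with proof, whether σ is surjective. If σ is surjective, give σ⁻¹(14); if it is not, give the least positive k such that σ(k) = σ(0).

58

Since gcd(63, 68) = 1, 63 is invertible modulo 68. Euclid's algorithm: 68 = 1·63 + 5, 63 = 12·5 + 3, 5 = 1·3 + 2, 3 = 1·2 + 1; back-substituting gives 1 = 27·63 − 25·68, so 63⁻¹ ≡ 27 (mod 68).
For any y ∈ ℤ/68ℤ, x = 27(y − 32) mod 68 satisfies σ(x) = 63·27(y − 32) + 32 ≡ y (since 63·27 ≡ 1 mod 68). So every y has a preimage.
So σ is surjective.
Since σ is surjective, we find σ⁻¹(14): we need 63x ≡ 14 − 32 ≡ 50 (mod 68). Using 63⁻¹ = 27: x ≡ 27·50 = 1350 = 19·68 + 58, so x = 58.
Check: σ(58) = 63·58 + 32 = 3686 = 54·68 + 14 ≡ 14 (mod 68).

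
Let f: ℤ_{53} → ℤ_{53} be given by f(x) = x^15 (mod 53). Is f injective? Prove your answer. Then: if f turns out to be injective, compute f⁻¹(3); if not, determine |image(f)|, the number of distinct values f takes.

14

Since 53 is prime, the nonzero elements of ℤ_{53} form a cyclic group of order 52.
As gcd(15, 52) = 1, raising to the 15th power is a bijection on this group: if x_1^15 ≡ x_2^15 then (x_1x_2^{−1})^15 = 1, and the only element of order dividing gcd(15, 52) = 1 is 1, so x_1 = x_2.
With f(0) = 0 this makes f injective on all of ℤ_{53}, hence bijective (finite equal-size domain and codomain). In particular f is injective.
Since f is injective, we find the preimage of 3. The inverse of x ↦ x^15 on (ℤ_{53})^× is x ↦ x^7, because 15·7 = 105 = 2·52 + 1 ≡ 1 (mod 52) and x^{52} = 1 for x ≠ 0 (Fermat). So f⁻¹(3) = 3^7 mod 53.
Repeated squaring mod 53: 3^1 ≡ 3, 3^2 ≡ 3² = 9, 3^4 ≡ 9² = 81 ≡ 28. Since 7 = 4 + 2 + 1, 3^7 ≡ 28·9·3: 28·9 = 252 ≡ 40, then 40·3 = 120 ≡ 14. So 3^7 ≡ 14 (mod 53).
Hence f⁻¹(3) = 14.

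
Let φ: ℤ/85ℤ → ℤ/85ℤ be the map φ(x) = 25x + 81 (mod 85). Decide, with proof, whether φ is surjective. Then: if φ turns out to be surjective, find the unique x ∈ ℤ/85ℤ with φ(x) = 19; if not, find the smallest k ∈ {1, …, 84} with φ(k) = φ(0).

Recall: surjectivity means every element of the codomain has a preimage under φ.
Since gcd(25, 85) = 5, we have 25x ≡ 0 (mod 5) for all x, so φ(x) ≡ 1 (mod 5).
But 0 ≢ 1 (mod 5), so 0 ∈ ℤ/85ℤ has no preimage. Thus φ is not surjective.
Since φ is not surjective, we find the least positive k with φ(k) = φ(0): this means 25k ≡ 0 (mod 85), i.e. 85 ∣ 25k. Since gcd(25, 85) = 5, dividing through by 5 this holds exactly when 17 ∣ 5k, and as gcd(5, 17) = 1, exactly when 17 ∣ k.
The smallest positive such k is 17.

17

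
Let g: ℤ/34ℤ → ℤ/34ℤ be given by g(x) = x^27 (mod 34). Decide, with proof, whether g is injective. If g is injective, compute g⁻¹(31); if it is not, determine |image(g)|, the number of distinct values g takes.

Computing x^27 mod 34 for each x (by repeated squaring, reducing mod 34 at every step), the values g(0), g(1), …, g(33) are: 0, 1, 8, 7, 30, 11, 22, 31, 2, 15, 20, 29, 6, 21, 10, 9, 16, 17, 18, 25, 24, 13, 28, 5, 14, 19, 32, 3, 12, 23, 4, 27, 26, 33.
Every element of ℤ/34ℤ appears exactly once in this list, so g is a bijection, and in particular injective.
Since g is injective, we read off the preimage of 31 from the same table: g(7) = 31, so g⁻¹(31) = 7.

7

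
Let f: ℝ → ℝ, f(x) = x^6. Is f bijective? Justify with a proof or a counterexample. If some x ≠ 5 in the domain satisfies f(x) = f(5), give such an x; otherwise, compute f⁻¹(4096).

f(5) = 15625 = (−5)^6 = f(−5) (since 6 is even), with 5 ≠ −5. So f is not injective, hence not bijective.
For the follow-up, such an x exists: taking x = −5 ∈ ℝ gives f(−5) = 15625 = f(5) with −5 ≠ 5.

-5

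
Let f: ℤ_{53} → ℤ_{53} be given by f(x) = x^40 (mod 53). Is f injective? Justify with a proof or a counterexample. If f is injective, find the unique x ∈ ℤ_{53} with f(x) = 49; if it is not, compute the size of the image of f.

14

f(2): Repeated squaring mod 53: 2^1 ≡ 2, 2^2 ≡ 2² = 4, 2^4 ≡ 4² = 16, 2^8 ≡ 16² = 256 ≡ 44, 2^16 ≡ 44² = 1936 ≡ 28, 2^32 ≡ 28² = 784 ≡ 42. Since 40 = 32 + 8, 2^40 ≡ 42·44: 42·44 = 1848 ≡ 46. So 2^40 ≡ 46 (mod 53).
f(7): Repeated squaring mod 53: 7^1 ≡ 7, 7^2 ≡ 7² = 49, 7^4 ≡ 49² = 2401 ≡ 16, 7^8 ≡ 16² = 256 ≡ 44, 7^16 ≡ 44² = 1936 ≡ 28, 7^32 ≡ 28² = 784 ≡ 42. Since 40 = 32 + 8, 7^40 ≡ 42·44: 42·44 = 1848 ≡ 46. So 7^40 ≡ 46 (mod 53).
So f(2) = f(7) = 46 while 2 ≠ 7, hence f is not injective.
Since f is not injective, we determine |image(f)|. Computing x^40 mod 53 for each x (by repeated squaring, reducing mod 53 at every step), the values f(0), f(1), …, f(52) are: 0, 1, 46, 16, 49, 44, 47, 46, 28, 44, 10, 42, 42, 13, 49, 15, 16, 36, 10, 13, 36, 47, 24, 1, 24, 28, 15, 15, 28, 24, 1, 24, 47, 36, 13, 10, 36, 16, 15, 49, 13, 42, 42, 10, 44, 28, 46, 47, 44, 49, 16, 46, 1.
The distinct values are {0, 1, 10, 13, 15, 16, 24, 28, 36, 42, 44, 46, 47, 49}; there are 14 of them.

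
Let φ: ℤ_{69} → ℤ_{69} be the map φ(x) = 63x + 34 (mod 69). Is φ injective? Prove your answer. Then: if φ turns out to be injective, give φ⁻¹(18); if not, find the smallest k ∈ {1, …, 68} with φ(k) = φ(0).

We have gcd(63, 69) = 3 > 1. Taking s = 0 and t = 23: φ(0) = 34 and φ(23) = 63·23 + 34 = 1483 ≡ 34 (mod 69).
So φ(0) = φ(23) while 0 ≠ 23, so φ is not injective.
Since φ is not injective, we find the least positive k with φ(k) = φ(0): this means 63k ≡ 0 (mod 69), i.e. 69 ∣ 63k. Since gcd(63, 69) = 3, dividing through by 3 this holds exactly when 23 ∣ 21k, and as gcd(21, 23) = 1, exactly when 23 ∣ k.
The smallest positive such k is 23.

23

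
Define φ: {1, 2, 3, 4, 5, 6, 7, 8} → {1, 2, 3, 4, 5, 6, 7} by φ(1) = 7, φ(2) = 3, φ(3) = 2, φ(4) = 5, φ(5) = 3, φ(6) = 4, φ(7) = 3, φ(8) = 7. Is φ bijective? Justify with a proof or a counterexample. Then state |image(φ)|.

5

φ(2) = 3 = φ(5) with 2 ≠ 5, so φ is not injective, hence not bijective.
The image of φ is {2, 3, 4, 5, 7}, which has 5 elements.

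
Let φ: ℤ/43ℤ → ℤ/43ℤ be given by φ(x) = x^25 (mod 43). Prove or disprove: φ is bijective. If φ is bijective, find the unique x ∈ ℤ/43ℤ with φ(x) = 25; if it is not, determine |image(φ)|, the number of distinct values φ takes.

Since 43 is prime, the nonzero elements of ℤ/43ℤ form a cyclic group of order 42.
As gcd(25, 42) = 1, raising to the 25th power is a bijection on this group: if a^25 ≡ b^25 then (ab^{−1})^25 = 1, and the only element of order dividing gcd(25, 42) = 1 is 1, so a = b.
With φ(0) = 0 this makes φ injective on all of ℤ/43ℤ, hence bijective (finite equal-size domain and codomain). In particular φ is bijective.
Since φ is bijective, we find the preimage of 25. The inverse of x ↦ x^25 on (ℤ/43ℤ)^× is x ↦ x^37, because 25·37 = 925 = 22·42 + 1 ≡ 1 (mod 42) and x^{42} = 1 for x ≠ 0 (Fermat). So φ⁻¹(25) = 25^37 mod 43.
Repeated squaring mod 43: 25^1 ≡ 25, 25^2 ≡ 25² = 625 ≡ 23, 25^4 ≡ 23² = 529 ≡ 13, 25^8 ≡ 13² = 169 ≡ 40, 25^16 ≡ 40² = 1600 ≡ 9, 25^32 ≡ 9² = 81 ≡ 38. Since 37 = 32 + 4 + 1, 25^37 ≡ 38·13·25: 38·13 = 494 ≡ 21, then 21·25 = 525 ≡ 9. So 25^37 ≡ 9 (mod 43).
Hence φ⁻¹(25) = 9.

9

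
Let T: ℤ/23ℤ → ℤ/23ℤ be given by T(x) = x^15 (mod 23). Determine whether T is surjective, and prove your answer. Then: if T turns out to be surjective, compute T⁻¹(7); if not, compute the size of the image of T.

21

Since 23 is prime, the nonzero elements of ℤ/23ℤ form a cyclic group of order 22.
As gcd(15, 22) = 1, raising to the 15th power is a bijection on this group: if a^15 ≡ b^15 then (ab^{−1})^15 = 1, and the only element of order dividing gcd(15, 22) = 1 is 1, so a = b.
With T(0) = 0 this makes T injective on all of ℤ/23ℤ, hence bijective (finite equal-size domain and codomain). In particular T is surjective.
Since T is surjective, we find the preimage of 7. The inverse of x ↦ x^15 on (ℤ/23ℤ)^× is x ↦ x^3, because 15·3 = 45 = 2·22 + 1 ≡ 1 (mod 22) and x^{22} = 1 for x ≠ 0 (Fermat). So T⁻¹(7) = 7^3 mod 23.
Repeated squaring mod 23: 7^1 ≡ 7, 7^2 ≡ 7² = 49 ≡ 3. Since 3 = 2 + 1, 7^3 ≡ 3·7: 3·7 = 21. So 7^3 ≡ 21 (mod 23).
Hence T⁻¹(7) = 21.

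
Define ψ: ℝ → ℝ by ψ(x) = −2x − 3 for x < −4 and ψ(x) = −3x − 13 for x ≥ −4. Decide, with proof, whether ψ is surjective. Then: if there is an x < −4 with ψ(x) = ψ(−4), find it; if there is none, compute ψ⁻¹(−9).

-4/3

Both pieces are strictly decreasing (slopes −2 and −3), so each is injective on its own interval.
The left piece maps (−∞, −4) onto (5, ∞); the right piece maps [−4, ∞) onto (−∞, −1].
The union (5, ∞) ∪ (−∞, −1] omits the interval between 5 and −1; in particular 5 has no preimage. So ψ is not surjective.
Because the two images are disjoint, no x < −4 has ψ(x) = ψ(−4), so we compute ψ⁻¹(−9): −9 lies in (−∞, −1], so solve −3x − 13 = −9: x = (−9 + 13)/(−3) = −4/3.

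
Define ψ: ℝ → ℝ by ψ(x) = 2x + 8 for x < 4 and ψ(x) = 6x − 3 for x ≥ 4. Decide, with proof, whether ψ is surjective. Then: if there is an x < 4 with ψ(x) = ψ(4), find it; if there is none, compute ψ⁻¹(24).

Both pieces are strictly increasing (slopes 2 and 6), so each is injective on its own interval.
The left piece maps (−∞, 4) onto (−∞, 16); the right piece maps [4, ∞) onto [21, ∞).
The union (−∞, 16) ∪ [21, ∞) omits the interval between 16 and 21; in particular 16 has no preimage. So ψ is not surjective.
Because the two images are disjoint, no x < 4 has ψ(x) = ψ(4), so we compute ψ⁻¹(24): 24 lies in [21, ∞), so solve 6x − 3 = 24: x = (24 + 3)/6 = 9/2.

9/2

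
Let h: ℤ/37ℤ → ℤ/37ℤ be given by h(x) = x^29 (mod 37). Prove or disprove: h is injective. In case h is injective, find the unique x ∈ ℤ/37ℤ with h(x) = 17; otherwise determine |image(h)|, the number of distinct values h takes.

Since 37 is prime, the nonzero elements of ℤ/37ℤ form a cyclic group of order 36.
As gcd(29, 36) = 1, raising to the 29th power is a bijection on this group: if a^29 ≡ b^29 then (ab^{−1})^29 = 1, and the only element of order dividing gcd(29, 36) = 1 is 1, so a = b.
With h(0) = 0 this makes h injective on all of ℤ/37ℤ, hence bijective (finite equal-size domain and codomain). In particular h is injective.
Since h is injective, we find the preimage of 17. The inverse of x ↦ x^29 on (ℤ/37ℤ)^× is x ↦ x^5, because 29·5 = 145 = 4·36 + 1 ≡ 1 (mod 36) and x^{36} = 1 for x ≠ 0 (Fermat). So h⁻¹(17) = 17^5 mod 37.
Repeated squaring mod 37: 17^1 ≡ 17, 17^2 ≡ 17² = 289 ≡ 30, 17^4 ≡ 30² = 900 ≡ 12. Since 5 = 4 + 1, 17^5 ≡ 12·17: 12·17 = 204 ≡ 19. So 17^5 ≡ 19 (mod 37).
Hence h⁻¹(17) = 19.

19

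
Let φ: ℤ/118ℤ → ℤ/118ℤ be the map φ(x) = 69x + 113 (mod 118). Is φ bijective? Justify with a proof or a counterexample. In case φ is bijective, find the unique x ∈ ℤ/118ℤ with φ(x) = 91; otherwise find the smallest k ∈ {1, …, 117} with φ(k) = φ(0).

104

Suppose φ(a) = φ(b) in ℤ/118ℤ. Then 69a + 113 ≡ 69b + 113 (mod 118), hence 69(a − b) ≡ 0 (mod 118).
Since gcd(69, 118) = 1, 69 is invertible modulo 118, so a − b ≡ 0 (mod 118), i.e. a = b.
We now compute 69⁻¹ mod 118 explicitly. Euclid's algorithm: 118 = 1·69 + 49, 69 = 1·49 + 20, 49 = 2·20 + 9, 20 = 2·9 + 2, 9 = 4·2 + 1; back-substituting gives 1 = 65·69 − 38·118, so 69⁻¹ ≡ 65 (mod 118).
For any y ∈ ℤ/118ℤ, x = 65(y − 113) mod 118 satisfies φ(x) = 69·65(y − 113) + 113 ≡ y (since 69·65 ≡ 1 mod 118). So every y has a preimage.
Therefore φ is bijective.
Since φ is bijective, we compute φ⁻¹(91): solve 69x + 113 ≡ 91 (mod 118), i.e. 69x ≡ 96 (mod 118).
Multiplying by 69⁻¹ = 65 gives x ≡ 65·96 = 6240 = 52·118 + 104 ≡ 104 (mod 118).
Check: φ(104) = 69·104 + 113 = 7289 = 61·118 + 91 ≡ 91 (mod 118).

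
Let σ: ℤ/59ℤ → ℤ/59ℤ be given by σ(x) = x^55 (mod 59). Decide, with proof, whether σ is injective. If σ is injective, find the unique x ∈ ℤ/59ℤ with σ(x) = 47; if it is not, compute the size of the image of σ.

55

Since 59 is prime, the nonzero elements of ℤ/59ℤ form a cyclic group of order 58.
As gcd(55, 58) = 1, raising to the 55th power is a bijection on this group: if x_1^55 ≡ x_2^55 then (x_1x_2^{−1})^55 = 1, and the only element of order dividing gcd(55, 58) = 1 is 1, so x_1 = x_2.
With σ(0) = 0 this makes σ injective on all of ℤ/59ℤ, hence bijective (finite equal-size domain and codomain). In particular σ is injective.
Since σ is injective, we find the preimage of 47. The inverse of x ↦ x^55 on (ℤ/59ℤ)^× is x ↦ x^19, because 55·19 = 1045 = 18·58 + 1 ≡ 1 (mod 58) and x^{58} = 1 for x ≠ 0 (Fermat). So σ⁻¹(47) = 47^19 mod 59.
Repeated squaring mod 59: 47^1 ≡ 47, 47^2 ≡ 47² = 2209 ≡ 26, 47^4 ≡ 26² = 676 ≡ 27, 47^8 ≡ 27² = 729 ≡ 21, 47^16 ≡ 21² = 441 ≡ 28. Since 19 = 16 + 2 + 1, 47^19 ≡ 28·26·47: 28·26 = 728 ≡ 20, then 20·47 = 940 ≡ 55. So 47^19 ≡ 55 (mod 59).
Hence σ⁻¹(47) = 55.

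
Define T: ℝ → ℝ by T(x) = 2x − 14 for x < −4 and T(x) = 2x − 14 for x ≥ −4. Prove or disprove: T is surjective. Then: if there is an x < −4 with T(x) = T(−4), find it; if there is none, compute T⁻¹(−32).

-9

Both pieces are strictly increasing (slopes 2 and 2), so each is injective on its own interval.
The left piece maps (−∞, −4) onto (−∞, −22); the right piece maps [−4, ∞) onto [−22, ∞).
These images together cover ℝ, so T is surjective.
Because the two images are disjoint, no x < −4 has T(x) = T(−4), so we compute T⁻¹(−32): −32 lies in (−∞, −22), so solve 2x − 14 = −32: x = (−32 + 14)/2 = −9.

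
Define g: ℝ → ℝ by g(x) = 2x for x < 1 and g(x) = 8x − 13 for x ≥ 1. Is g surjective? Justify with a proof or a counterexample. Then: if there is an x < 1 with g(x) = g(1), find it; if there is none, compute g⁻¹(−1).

-5/2

Both pieces are strictly increasing (slopes 2 and 8), so each is injective on its own interval.
The left piece maps (−∞, 1) onto (−∞, 2); the right piece maps [1, ∞) onto [−5, ∞).
The union (−∞, 2) ∪ [−5, ∞) covers ℝ, so g is surjective.
For the follow-up: the images overlap, so an x < 1 with g(x) = g(1) exists. g(1) = −5; solving 2x = −5 for x < 1 gives x = (−5 − 0)/2 = −5/2.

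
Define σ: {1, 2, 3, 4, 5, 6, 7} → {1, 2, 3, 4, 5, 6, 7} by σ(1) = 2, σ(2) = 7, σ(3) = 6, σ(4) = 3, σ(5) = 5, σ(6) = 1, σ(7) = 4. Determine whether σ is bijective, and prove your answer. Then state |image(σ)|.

7

The values 2, 7, 6, 3, 5, 1, 4 are a permutation of {1, 2, 3, 4, 5, 6, 7}: each element appears exactly once.
So σ is injective and surjective, hence bijective.
The image of σ is {1, 2, 3, 4, 5, 6, 7}, which has 7 elements.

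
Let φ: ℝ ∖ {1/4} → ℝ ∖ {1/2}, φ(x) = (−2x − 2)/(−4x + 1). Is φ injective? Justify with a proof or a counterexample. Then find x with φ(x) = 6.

4/11

Suppose φ(s) = φ(t). Cross-multiplying: (−2s − 2)(−4t + 1) = (−2t − 2)(−4s + 1).
Expanding both sides and cancelling the symmetric terms leaves −10·(s − t) = 0. Since −10 ≠ 0, s = t. Therefore φ is injective.
Solving φ(x) = 6: cross-multiplying gives −2x − 2 = 6(−4x + 1), which rearranges to 22x = 8, so x = 4/11.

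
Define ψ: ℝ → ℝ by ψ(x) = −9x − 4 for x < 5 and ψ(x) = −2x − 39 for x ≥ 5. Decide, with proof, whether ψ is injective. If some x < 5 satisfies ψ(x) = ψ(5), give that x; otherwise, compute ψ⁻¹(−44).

40/9

Both pieces are strictly decreasing (slopes −9 and −2), so each is injective on its own interval.
The left piece maps (−∞, 5) onto (−49, ∞); the right piece maps [5, ∞) onto (−∞, −49].
These images are disjoint, so no value is attained by both pieces. Hence ψ is injective.
Because the two images are disjoint, no x < 5 has ψ(x) = ψ(5), so we compute ψ⁻¹(−44): −44 lies in (−49, ∞), so solve −9x − 4 = −44: x = (−44 + 4)/(−9) = 40/9.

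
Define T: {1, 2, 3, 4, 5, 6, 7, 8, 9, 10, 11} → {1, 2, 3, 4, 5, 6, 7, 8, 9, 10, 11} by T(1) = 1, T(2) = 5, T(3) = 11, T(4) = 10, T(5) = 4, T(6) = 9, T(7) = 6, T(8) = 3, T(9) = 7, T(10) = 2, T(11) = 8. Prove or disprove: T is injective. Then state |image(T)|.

11

The values T(1), …, T(11) are 1, 5, 11, 10, 4, 9, 6, 3, 7, 2, 8 — all distinct.
So T(s) = T(t) only when s = t, and T is injective.
The image of T is {1, 2, 3, 4, 5, 6, 7, 8, 9, 10, 11}, which has 11 elements.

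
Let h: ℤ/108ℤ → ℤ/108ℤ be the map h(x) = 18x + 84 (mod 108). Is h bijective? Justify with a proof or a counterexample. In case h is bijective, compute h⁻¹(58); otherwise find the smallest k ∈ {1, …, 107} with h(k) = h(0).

6

We have gcd(18, 108) = 18 > 1. Taking u = 0 and v = 6: h(0) = 84 and h(6) = 18·6 + 84 = 192 ≡ 84 (mod 108).
So h(0) = h(6) while 0 ≠ 6, so h is not injective, hence not bijective.
Since h is not bijective, we find the least positive k with h(k) = h(0): this means 18k ≡ 0 (mod 108), i.e. 108 ∣ 18k. Since gcd(18, 108) = 18, dividing through by 18 this holds exactly when 6 ∣ k.
The smallest positive such k is 6.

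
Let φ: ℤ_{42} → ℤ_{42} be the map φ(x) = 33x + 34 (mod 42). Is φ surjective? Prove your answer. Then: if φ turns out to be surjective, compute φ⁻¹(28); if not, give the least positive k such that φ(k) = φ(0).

Since gcd(33, 42) = 3, we have 33x ≡ 0 (mod 3) for all x, so φ(x) ≡ 1 (mod 3).
But 0 ≢ 1 (mod 3), so 0 ∈ ℤ_{42} has no preimage. Therefore φ is not surjective.
Since φ is not surjective, we find the least positive k with φ(k) = φ(0): this means 33k ≡ 0 (mod 42), i.e. 42 ∣ 33k. Since gcd(33, 42) = 3, dividing through by 3 this holds exactly when 14 ∣ 11k, and as gcd(11, 14) = 1, exactly when 14 ∣ k.
The smallest positive such k is 14.

14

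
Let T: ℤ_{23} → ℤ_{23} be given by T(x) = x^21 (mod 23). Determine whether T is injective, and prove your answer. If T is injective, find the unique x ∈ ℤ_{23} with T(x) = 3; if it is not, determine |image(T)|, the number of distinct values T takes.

Since 23 is prime, the nonzero elements of ℤ_{23} form a cyclic group of order 22.
As gcd(21, 22) = 1, raising to the 21st power is a bijection on this group: if u^21 ≡ v^21 then (uv^{−1})^21 = 1, and the only element of order dividing gcd(21, 22) = 1 is 1, so u = v.
With T(0) = 0 this makes T injective on all of ℤ_{23}, hence bijective (finite equal-size domain and codomain). In particular T is injective.
Since T is injective, we find the preimage of 3. The inverse of x ↦ x^21 on (ℤ_{23})^× is x ↦ x^21, because 21·21 = 441 = 20·22 + 1 ≡ 1 (mod 22) and x^{22} = 1 for x ≠ 0 (Fermat). So T⁻¹(3) = 3^21 mod 23.
Repeated squaring mod 23: 3^1 ≡ 3, 3^2 ≡ 3² = 9, 3^4 ≡ 9² = 81 ≡ 12, 3^8 ≡ 12² = 144 ≡ 6, 3^16 ≡ 6² = 36 ≡ 13. Since 21 = 16 + 4 + 1, 3^21 ≡ 13·12·3: 13·12 = 156 ≡ 18, then 18·3 = 54 ≡ 8. So 3^21 ≡ 8 (mod 23).
Hence T⁻¹(3) = 8.

8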